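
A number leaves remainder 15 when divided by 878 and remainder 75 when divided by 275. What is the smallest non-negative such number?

Write x = 15 + 878·k. Then 878·k ≡ 75 − 15 ≡ 60 (mod 275).
Need 878⁻¹ mod 275. Extended Euclid on (275, 53):
275 = 5×53 + 10
53 = 5×10 + 3
10 = 3×3 + 1
3 = 3×1 + 0
Back-substitute:
1 = 10 − 3·3
1 = −3·53 + 16·10
1 = 16·275 − 83·53
878⁻¹ ≡ 192 (mod 275), so k ≡ 192·60 ≡ 245 (mod 275).
x = 15 + 878·245 = 215125.

215125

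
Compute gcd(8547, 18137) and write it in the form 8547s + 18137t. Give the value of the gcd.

Repeated division:
18137 = 2×8547 + 1043
8547 = 8×1043 + 203
1043 = 5×203 + 28
203 = 7×28 + 7
28 = 4×7 + 0
gcd(8547, 18137) = 7.
Working backward:
7 = 203 − 7·28
7 = −7·1043 + 36·203
7 = 36·8547 − 295·1043
7 = −295·18137 + 626·8547
So 7 = (-295)·18137 + (626)·8547.

7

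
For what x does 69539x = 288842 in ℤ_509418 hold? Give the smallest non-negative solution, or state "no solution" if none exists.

483526

First find gcd(69539, 509418):
509418 = 7×69539 + 22645
69539 = 3×22645 + 1604
22645 = 14×1604 + 189
1604 = 8×189 + 92
189 = 2×92 + 5
92 = 18×5 + 2
5 = 2×2 + 1
2 = 2×1 + 0
gcd = 1, so a unique solution mod 509418 exists.
Back-substitute for the Bézout coefficients:
1 = 5 − 2·2
1 = −2·92 + 37·5
1 = 37·189 − 76·92
1 = −76·1604 + 645·189
1 = 645·22645 − 9106·1604
1 = −9106·69539 + 27963·22645
1 = 27963·509418 − 204847·69539
So 69539·(-204847) ≡ 1 (mod 509418), giving 69539⁻¹ ≡ 304571.
x ≡ 69539⁻¹·288842 ≡ 304571·288842 ≡ 483526 (mod 509418).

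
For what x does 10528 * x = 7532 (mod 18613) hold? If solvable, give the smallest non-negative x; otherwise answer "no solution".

First find gcd(10528, 18613):
18613 = 1·10528 + 8085
10528 = 1·8085 + 2443
8085 = 3·2443 + 756
2443 = 3·756 + 175
756 = 4·175 + 56
175 = 3·56 + 7
56 = 8·7 + 0
gcd = 7 and 7 | 7532, so solutions exist. Divide through by 7: 1504x ≡ 1076 (mod 2659).
Now find 1504⁻¹ mod 2659:
2659 = 1*1504 + 1155
1504 = 1*1155 + 349
1155 = 3*349 + 108
349 = 3*108 + 25
108 = 4*25 + 8
25 = 3*8 + 1
8 = 8*1 + 0
Back-substitute:
1 = 25 − 3·8
1 = −3·108 + 13·25
1 = 13·349 − 42·108
1 = −42·1155 + 139·349
1 = 139·1504 − 181·1155
1 = −181·2659 + 320·1504
So 1504⁻¹ ≡ 320 (mod 2659).
Then x ≡ 320·1076 ≡ 1309 (mod 2659); the smallest non-negative solution is x = 1309.

1309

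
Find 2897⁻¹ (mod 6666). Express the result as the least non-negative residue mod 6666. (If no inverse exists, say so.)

3677

gcd(6666, 2897) by repeated division:
6666 = 2×2897 + 872
2897 = 3×872 + 281
872 = 3×281 + 29
281 = 9×29 + 20
29 = 1×20 + 9
20 = 2×9 + 2
9 = 4×2 + 1
2 = 2×1 + 0
Since gcd(2897, 6666) = 1, back-substitute to write 1 as a combination:
1 = 9 − 4·2
1 = −4·20 + 9·9
1 = 9·29 − 13·20
1 = −13·281 + 126·29
1 = 126·872 − 391·281
1 = −391·2897 + 1299·872
1 = 1299·6666 − 2989·2897
Thus 2897·(-2989) ≡ 1 (mod 6666); reducing, -2989 mod 6666 = 3677.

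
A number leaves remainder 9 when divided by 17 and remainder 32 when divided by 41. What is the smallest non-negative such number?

196

Write x = 9 + 17·k. Then 17·k ≡ 32 − 9 ≡ 23 (mod 41).
Need 17⁻¹ mod 41. Extended Euclid on (41, 17):
41 = 2*17 + 7
17 = 2*7 + 3
7 = 2*3 + 1
3 = 3*1 + 0
Back-substitute:
1 = 7 − 2·3
1 = −2·17 + 5·7
1 = 5·41 − 12·17
17⁻¹ ≡ 29 (mod 41), so k ≡ 29·23 ≡ 11 (mod 41).
x = 9 + 17·11 = 196.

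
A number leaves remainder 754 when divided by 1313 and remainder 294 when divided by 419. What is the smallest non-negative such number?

Write x = 754 + 1313·k. Then 1313·k ≡ 294 − 754 ≡ 378 (mod 419).
Need 1313⁻¹ mod 419. Extended Euclid on (419, 56):
419 = 7*56 + 27
56 = 2*27 + 2
27 = 13*2 + 1
2 = 2*1 + 0
Back-substitute:
1 = 27 − 13·2
1 = −13·56 + 27·27
1 = 27·419 − 202·56
1313⁻¹ ≡ 217 (mod 419), so k ≡ 217·378 ≡ 321 (mod 419).
x = 754 + 1313·321 = 422227.

422227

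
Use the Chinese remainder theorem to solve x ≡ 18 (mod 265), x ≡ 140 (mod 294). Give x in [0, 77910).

41888

Write x = 18 + 265·k. Then 265·k ≡ 140 − 18 ≡ 122 (mod 294).
Need 265⁻¹ mod 294. Extended Euclid on (294, 265):
294 = 1×265 + 29
265 = 9×29 + 4
29 = 7×4 + 1
4 = 4×1 + 0
Back-substitute:
1 = 29 − 7·4
1 = −7·265 + 64·29
1 = 64·294 − 71·265
265⁻¹ ≡ 223 (mod 294), so k ≡ 223·122 ≡ 158 (mod 294).
x = 18 + 265·158 = 41888.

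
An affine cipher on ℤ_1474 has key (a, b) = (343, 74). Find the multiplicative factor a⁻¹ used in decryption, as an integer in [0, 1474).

Run Euclid on (1474, 343):
1474 = 4·343 + 102
343 = 3·102 + 37
102 = 2·37 + 28
37 = 1·28 + 9
28 = 3·9 + 1
9 = 9·1 + 0
The gcd is 1. Working backward:
1 = 28 − 3·9
1 = −3·37 + 4·28
1 = 4·102 − 11·37
1 = −11·343 + 37·102
1 = 37·1474 − 159·343
So 343·(-159) ≡ 1 (mod 1474), and -159 ≡ 1315 (mod 1474).

1315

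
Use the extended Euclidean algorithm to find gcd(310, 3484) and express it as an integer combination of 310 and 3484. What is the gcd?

Euclidean algorithm:
3484 = 11·310 + 74
310 = 4·74 + 14
74 = 5·14 + 4
14 = 3·4 + 2
4 = 2·2 + 0
gcd(310, 3484) = 2.
Express as a combination:
2 = 14 − 3·4
2 = −3·74 + 16·14
2 = 16·310 − 67·74
2 = −67·3484 + 753·310
So 2 = (-67)·3484 + (753)·310.

2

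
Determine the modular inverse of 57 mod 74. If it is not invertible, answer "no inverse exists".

Extended Euclidean algorithm:
74 = 1×57 + 17
57 = 3×17 + 6
17 = 2×6 + 5
6 = 1×5 + 1
5 = 5×1 + 0
The gcd is 1. Working backward:
1 = 6 − 5
1 = −17 + 3·6
1 = 3·57 − 10·17
1 = −10·74 + 13·57
So 57·13 ≡ 1 (mod 74).

13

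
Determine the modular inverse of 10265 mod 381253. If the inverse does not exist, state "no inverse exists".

118220

Apply the Euclidean algorithm to 381253 and 10265:
381253 = 37×10265 + 1448
10265 = 7×1448 + 129
1448 = 11×129 + 29
129 = 4×29 + 13
29 = 2×13 + 3
13 = 4×3 + 1
3 = 3×1 + 0
The gcd is 1. Working backward:
1 = 13 − 4·3
1 = −4·29 + 9·13
1 = 9·129 − 40·29
1 = −40·1448 + 449·129
1 = 449·10265 − 3183·1448
1 = −3183·381253 + 118220·10265
So 10265·118220 ≡ 1 (mod 381253).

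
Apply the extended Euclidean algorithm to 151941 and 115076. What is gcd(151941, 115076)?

Euclidean algorithm:
151941 = 1×115076 + 36865
115076 = 3×36865 + 4481
36865 = 8×4481 + 1017
4481 = 4×1017 + 413
1017 = 2×413 + 191
413 = 2×191 + 31
191 = 6×31 + 5
31 = 6×5 + 1
5 = 5×1 + 0
gcd(151941, 115076) = 1.
Express as a combination:
1 = 31 − 6·5
1 = −6·191 + 37·31
1 = 37·413 − 80·191
1 = −80·1017 + 197·413
1 = 197·4481 − 868·1017
1 = −868·36865 + 7141·4481
1 = 7141·115076 − 22291·36865
1 = −22291·151941 + 29432·115076
So 1 = (-22291)·151941 + (29432)·115076.

1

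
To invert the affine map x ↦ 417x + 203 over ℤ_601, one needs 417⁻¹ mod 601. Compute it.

552

Extended Euclidean algorithm:
601 = 1×417 + 184
417 = 2×184 + 49
184 = 3×49 + 37
49 = 1×37 + 12
37 = 3×12 + 1
12 = 12×1 + 0
The gcd is 1. Working backward:
1 = 37 − 3·12
1 = −3·49 + 4·37
1 = 4·184 − 15·49
1 = −15·417 + 34·184
1 = 34·601 − 49·417
Hence 417⁻¹ ≡ -49 ≡ 552 (mod 601).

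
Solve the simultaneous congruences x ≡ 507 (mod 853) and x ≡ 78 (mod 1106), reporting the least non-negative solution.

Write x = 507 + 853·k. Then 853·k ≡ 78 − 507 ≡ 677 (mod 1106).
Need 853⁻¹ mod 1106. Extended Euclid on (1106, 853):
1106 = 1*853 + 253
853 = 3*253 + 94
253 = 2*94 + 65
94 = 1*65 + 29
65 = 2*29 + 7
29 = 4*7 + 1
7 = 7*1 + 0
Back-substitute:
1 = 29 − 4·7
1 = −4·65 + 9·29
1 = 9·94 − 13·65
1 = −13·253 + 35·94
1 = 35·853 − 118·253
1 = −118·1106 + 153·853
853⁻¹ ≡ 153 (mod 1106), so k ≡ 153·677 ≡ 723 (mod 1106).
x = 507 + 853·723 = 617226.

617226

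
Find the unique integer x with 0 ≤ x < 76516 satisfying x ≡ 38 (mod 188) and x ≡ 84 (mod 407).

Write x = 38 + 188·k. Then 188·k ≡ 84 − 38 ≡ 46 (mod 407).
Need 188⁻¹ mod 407. Extended Euclid on (407, 188):
407 = 2×188 + 31
188 = 6×31 + 2
31 = 15×2 + 1
2 = 2×1 + 0
Back-substitute:
1 = 31 − 15·2
1 = −15·188 + 91·31
1 = 91·407 − 197·188
188⁻¹ ≡ 210 (mod 407), so k ≡ 210·46 ≡ 299 (mod 407).
x = 38 + 188·299 = 56250.

56250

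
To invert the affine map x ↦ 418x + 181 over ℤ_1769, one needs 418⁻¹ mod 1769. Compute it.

1003

Extended Euclidean algorithm:
1769 = 4*418 + 97
418 = 4*97 + 30
97 = 3*30 + 7
30 = 4*7 + 2
7 = 3*2 + 1
2 = 2*1 + 0
gcd = 1, so the inverse exists. Back-substitute:
1 = 7 − 3·2
1 = −3·30 + 13·7
1 = 13·97 − 42·30
1 = −42·418 + 181·97
1 = 181·1769 − 766·418
Thus 418·(-766) ≡ 1 (mod 1769); reducing, -766 mod 1769 = 1003.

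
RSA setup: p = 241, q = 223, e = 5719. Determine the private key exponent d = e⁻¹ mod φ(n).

45799

φ(n) = (p−1)(q−1) = 240·222 = 53280.
Need d with 5719·d ≡ 1 (mod 53280). Apply the extended Euclidean algorithm:
53280 = 9·5719 + 1809
5719 = 3·1809 + 292
1809 = 6·292 + 57
292 = 5·57 + 7
57 = 8·7 + 1
7 = 7·1 + 0
Back-substitute:
1 = 57 − 8·7
1 = −8·292 + 41·57
1 = 41·1809 − 254·292
1 = −254·5719 + 803·1809
1 = 803·53280 − 7481·5719
So 5719·(-7481) ≡ 1 (mod 53280), hence d ≡ -7481 ≡ 45799 (mod 53280).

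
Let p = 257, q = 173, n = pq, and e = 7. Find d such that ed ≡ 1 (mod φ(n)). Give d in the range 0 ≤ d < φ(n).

φ(n) = (p−1)(q−1) = 256·172 = 44032.
Need d with 7·d ≡ 1 (mod 44032). Apply the extended Euclidean algorithm:
44032 = 6290×7 + 2
7 = 3×2 + 1
2 = 2×1 + 0
Back-substitute:
1 = 7 − 3·2
1 = −3·44032 + 18871·7
So 7·18871 ≡ 1 (mod 44032), hence d = 18871.

18871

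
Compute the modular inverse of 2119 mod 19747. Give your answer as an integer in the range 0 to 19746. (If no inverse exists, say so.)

no inverse exists

Euclidean algorithm on 19747, 2119:
19747 = 9·2119 + 676
2119 = 3·676 + 91
676 = 7·91 + 39
91 = 2·39 + 13
39 = 3·13 + 0
gcd(2119, 19747) = 13 ≠ 1, so 2119 has no multiplicative inverse modulo 19747.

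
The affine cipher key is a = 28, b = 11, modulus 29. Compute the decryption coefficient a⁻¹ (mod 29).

Apply the Euclidean algorithm to 29 and 28:
29 = 1*28 + 1
28 = 28*1 + 0
Since gcd(28, 29) = 1, back-substitute to write 1 as a combination:
1 = 29 − 28
Hence 28⁻¹ ≡ -1 ≡ 28 (mod 29).

28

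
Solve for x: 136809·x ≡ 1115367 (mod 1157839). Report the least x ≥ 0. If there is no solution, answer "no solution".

286199

First find gcd(136809, 1157839):
1157839 = 8·136809 + 63367
136809 = 2·63367 + 10075
63367 = 6·10075 + 2917
10075 = 3·2917 + 1324
2917 = 2·1324 + 269
1324 = 4·269 + 248
269 = 1·248 + 21
248 = 11·21 + 17
21 = 1·17 + 4
17 = 4·4 + 1
4 = 4·1 + 0
gcd = 1, so a unique solution mod 1157839 exists.
Back-substitute for the Bézout coefficients:
1 = 17 − 4·4
1 = −4·21 + 5·17
1 = 5·248 − 59·21
1 = −59·269 + 64·248
1 = 64·1324 − 315·269
1 = −315·2917 + 694·1324
1 = 694·10075 − 2397·2917
1 = −2397·63367 + 15076·10075
1 = 15076·136809 − 32549·63367
1 = −32549·1157839 + 275468·136809
So 136809·(275468) ≡ 1 (mod 1157839), giving 136809⁻¹ ≡ 275468.
x ≡ 136809⁻¹·1115367 ≡ 275468·1115367 ≡ 286199 (mod 1157839).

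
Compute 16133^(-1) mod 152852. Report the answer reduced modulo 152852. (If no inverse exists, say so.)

83205

Apply the Euclidean algorithm to 152852 and 16133:
152852 = 9·16133 + 7655
16133 = 2·7655 + 823
7655 = 9·823 + 248
823 = 3·248 + 79
248 = 3·79 + 11
79 = 7·11 + 2
11 = 5·2 + 1
2 = 2·1 + 0
The gcd is 1. Working backward:
1 = 11 − 5·2
1 = −5·79 + 36·11
1 = 36·248 − 113·79
1 = −113·823 + 375·248
1 = 375·7655 − 3488·823
1 = −3488·16133 + 7351·7655
1 = 7351·152852 − 69647·16133
Hence 16133⁻¹ ≡ -69647 ≡ 83205 (mod 152852).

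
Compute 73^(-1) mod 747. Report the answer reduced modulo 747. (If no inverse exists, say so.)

307

Run Euclid on (747, 73):
747 = 10*73 + 17
73 = 4*17 + 5
17 = 3*5 + 2
5 = 2*2 + 1
2 = 2*1 + 0
gcd = 1, so the inverse exists. Back-substitute:
1 = 5 − 2·2
1 = −2·17 + 7·5
1 = 7·73 − 30·17
1 = −30·747 + 307·73
So 73·307 ≡ 1 (mod 747).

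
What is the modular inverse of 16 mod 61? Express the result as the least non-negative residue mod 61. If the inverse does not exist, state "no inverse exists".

42

Extended Euclidean algorithm:
61 = 3*16 + 13
16 = 1*13 + 3
13 = 4*3 + 1
3 = 3*1 + 0
Since gcd(16, 61) = 1, back-substitute to write 1 as a combination:
1 = 13 − 4·3
1 = −4·16 + 5·13
1 = 5·61 − 19·16
So 16·(-19) ≡ 1 (mod 61), and -19 ≡ 42 (mod 61).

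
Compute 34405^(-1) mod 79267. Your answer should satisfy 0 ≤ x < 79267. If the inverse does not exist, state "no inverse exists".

76576

Apply the Euclidean algorithm to 79267 and 34405:
79267 = 2×34405 + 10457
34405 = 3×10457 + 3034
10457 = 3×3034 + 1355
3034 = 2×1355 + 324
1355 = 4×324 + 59
324 = 5×59 + 29
59 = 2×29 + 1
29 = 29×1 + 0
Since gcd(34405, 79267) = 1, back-substitute to write 1 as a combination:
1 = 59 − 2·29
1 = −2·324 + 11·59
1 = 11·1355 − 46·324
1 = −46·3034 + 103·1355
1 = 103·10457 − 355·3034
1 = −355·34405 + 1168·10457
1 = 1168·79267 − 2691·34405
So 34405·(-2691) ≡ 1 (mod 79267), and -2691 ≡ 76576 (mod 79267).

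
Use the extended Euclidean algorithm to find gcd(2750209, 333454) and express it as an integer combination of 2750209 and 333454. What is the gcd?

Euclidean algorithm:
2750209 = 8·333454 + 82577
333454 = 4·82577 + 3146
82577 = 26·3146 + 781
3146 = 4·781 + 22
781 = 35·22 + 11
22 = 2·11 + 0
gcd(2750209, 333454) = 11.
Express as a combination:
11 = 781 − 35·22
11 = −35·3146 + 141·781
11 = 141·82577 − 3701·3146
11 = −3701·333454 + 14945·82577
11 = 14945·2750209 − 123261·333454
So 11 = (14945)·2750209 + (-123261)·333454.

11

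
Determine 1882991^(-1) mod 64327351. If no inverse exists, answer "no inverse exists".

no inverse exists

Euclidean algorithm on 64327351, 1882991:
64327351 = 34×1882991 + 305657
1882991 = 6×305657 + 49049
305657 = 6×49049 + 11363
49049 = 4×11363 + 3597
11363 = 3×3597 + 572
3597 = 6×572 + 165
572 = 3×165 + 77
165 = 2×77 + 11
77 = 7×11 + 0
gcd(1882991, 64327351) = 11 ≠ 1, so 1882991 has no multiplicative inverse modulo 64327351.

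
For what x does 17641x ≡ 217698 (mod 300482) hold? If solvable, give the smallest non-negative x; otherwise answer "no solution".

10624

First find gcd(17641, 300482):
300482 = 17·17641 + 585
17641 = 30·585 + 91
585 = 6·91 + 39
91 = 2·39 + 13
39 = 3·13 + 0
gcd = 13 and 13 | 217698, so solutions exist. Divide through by 13: 1357x ≡ 16746 (mod 23114).
Now find 1357⁻¹ mod 23114:
23114 = 17·1357 + 45
1357 = 30·45 + 7
45 = 6·7 + 3
7 = 2·3 + 1
3 = 3·1 + 0
Back-substitute:
1 = 7 − 2·3
1 = −2·45 + 13·7
1 = 13·1357 − 392·45
1 = −392·23114 + 6677·1357
So 1357⁻¹ ≡ 6677 (mod 23114).
Then x ≡ 6677·16746 ≡ 10624 (mod 23114); the smallest non-negative solution is x = 10624.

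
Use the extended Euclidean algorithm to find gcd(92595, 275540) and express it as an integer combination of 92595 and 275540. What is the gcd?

5

Repeated division:
275540 = 2×92595 + 90350
92595 = 1×90350 + 2245
90350 = 40×2245 + 550
2245 = 4×550 + 45
550 = 12×45 + 10
45 = 4×10 + 5
10 = 2×5 + 0
gcd(92595, 275540) = 5.
Express as a combination:
5 = 45 − 4·10
5 = −4·550 + 49·45
5 = 49·2245 − 200·550
5 = −200·90350 + 8049·2245
5 = 8049·92595 − 8249·90350
5 = −8249·275540 + 24547·92595
So 5 = (-8249)·275540 + (24547)·92595.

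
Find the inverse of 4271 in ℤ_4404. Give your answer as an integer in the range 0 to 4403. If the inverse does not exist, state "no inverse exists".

2351

Extended Euclidean algorithm:
4404 = 1×4271 + 133
4271 = 32×133 + 15
133 = 8×15 + 13
15 = 1×13 + 2
13 = 6×2 + 1
2 = 2×1 + 0
gcd = 1, so the inverse exists. Back-substitute:
1 = 13 − 6·2
1 = −6·15 + 7·13
1 = 7·133 − 62·15
1 = −62·4271 + 1991·133
1 = 1991·4404 − 2053·4271
So 4271·(-2053) ≡ 1 (mod 4404), and -2053 ≡ 2351 (mod 4404).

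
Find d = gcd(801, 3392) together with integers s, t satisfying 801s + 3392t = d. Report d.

Euclidean algorithm:
3392 = 4×801 + 188
801 = 4×188 + 49
188 = 3×49 + 41
49 = 1×41 + 8
41 = 5×8 + 1
8 = 8×1 + 0
gcd(801, 3392) = 1.
Express as a combination:
1 = 41 − 5·8
1 = −5·49 + 6·41
1 = 6·188 − 23·49
1 = −23·801 + 98·188
1 = 98·3392 − 415·801
So 1 = (98)·3392 + (-415)·801.

1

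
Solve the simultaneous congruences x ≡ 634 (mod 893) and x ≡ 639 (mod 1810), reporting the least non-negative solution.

67609

Write x = 634 + 893·k. Then 893·k ≡ 639 − 634 ≡ 5 (mod 1810).
Need 893⁻¹ mod 1810. Extended Euclid on (1810, 893):
1810 = 2*893 + 24
893 = 37*24 + 5
24 = 4*5 + 4
5 = 1*4 + 1
4 = 4*1 + 0
Back-substitute:
1 = 5 − 4
1 = −24 + 5·5
1 = 5·893 − 186·24
1 = −186·1810 + 377·893
893⁻¹ ≡ 377 (mod 1810), so k ≡ 377·5 ≡ 75 (mod 1810).
x = 634 + 893·75 = 67609.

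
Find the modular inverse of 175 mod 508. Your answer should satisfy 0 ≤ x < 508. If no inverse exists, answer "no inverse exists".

Run Euclid on (508, 175):
508 = 2×175 + 158
175 = 1×158 + 17
158 = 9×17 + 5
17 = 3×5 + 2
5 = 2×2 + 1
2 = 2×1 + 0
gcd = 1, so the inverse exists. Back-substitute:
1 = 5 − 2·2
1 = −2·17 + 7·5
1 = 7·158 − 65·17
1 = −65·175 + 72·158
1 = 72·508 − 209·175
Thus 175·(-209) ≡ 1 (mod 508); reducing, -209 mod 508 = 299.

299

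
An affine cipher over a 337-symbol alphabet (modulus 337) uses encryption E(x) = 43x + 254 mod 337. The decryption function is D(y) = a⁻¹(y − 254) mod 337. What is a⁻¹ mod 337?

290

Run Euclid on (337, 43):
337 = 7·43 + 36
43 = 1·36 + 7
36 = 5·7 + 1
7 = 7·1 + 0
gcd = 1, so the inverse exists. Back-substitute:
1 = 36 − 5·7
1 = −5·43 + 6·36
1 = 6·337 − 47·43
So 43·(-47) ≡ 1 (mod 337), and -47 ≡ 290 (mod 337).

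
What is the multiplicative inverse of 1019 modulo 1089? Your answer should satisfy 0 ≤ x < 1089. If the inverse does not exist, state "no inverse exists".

140

Extended Euclidean algorithm:
1089 = 1×1019 + 70
1019 = 14×70 + 39
70 = 1×39 + 31
39 = 1×31 + 8
31 = 3×8 + 7
8 = 1×7 + 1
7 = 7×1 + 0
gcd = 1, so the inverse exists. Back-substitute:
1 = 8 − 7
1 = −31 + 4·8
1 = 4·39 − 5·31
1 = −5·70 + 9·39
1 = 9·1019 − 131·70
1 = −131·1089 + 140·1019
So 1019·140 ≡ 1 (mod 1089).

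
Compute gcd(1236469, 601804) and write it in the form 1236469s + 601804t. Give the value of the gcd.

Repeated division:
1236469 = 2*601804 + 32861
601804 = 18*32861 + 10306
32861 = 3*10306 + 1943
10306 = 5*1943 + 591
1943 = 3*591 + 170
591 = 3*170 + 81
170 = 2*81 + 8
81 = 10*8 + 1
8 = 8*1 + 0
gcd(1236469, 601804) = 1.
Express as a combination:
1 = 81 − 10·8
1 = −10·170 + 21·81
1 = 21·591 − 73·170
1 = −73·1943 + 240·591
1 = 240·10306 − 1273·1943
1 = −1273·32861 + 4059·10306
1 = 4059·601804 − 74335·32861
1 = −74335·1236469 + 152729·601804
So 1 = (-74335)·1236469 + (152729)·601804.

1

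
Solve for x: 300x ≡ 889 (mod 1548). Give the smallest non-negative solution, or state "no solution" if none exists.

no solution

gcd(300, 1548):
1548 = 5*300 + 48
300 = 6*48 + 12
48 = 4*12 + 0
gcd = 12, but 12 ∤ 889, so the congruence has no solution.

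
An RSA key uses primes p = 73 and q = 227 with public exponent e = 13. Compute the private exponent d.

φ(n) = (p−1)(q−1) = 72·226 = 16272.
Need d with 13·d ≡ 1 (mod 16272). Apply the extended Euclidean algorithm:
16272 = 1251×13 + 9
13 = 1×9 + 4
9 = 2×4 + 1
4 = 4×1 + 0
Back-substitute:
1 = 9 − 2·4
1 = −2·13 + 3·9
1 = 3·16272 − 3755·13
So 13·(-3755) ≡ 1 (mod 16272), hence d ≡ -3755 ≡ 12517 (mod 16272).

12517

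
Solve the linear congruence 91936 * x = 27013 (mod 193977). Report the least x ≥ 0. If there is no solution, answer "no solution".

First find gcd(91936, 193977):
193977 = 2×91936 + 10105
91936 = 9×10105 + 991
10105 = 10×991 + 195
991 = 5×195 + 16
195 = 12×16 + 3
16 = 5×3 + 1
3 = 3×1 + 0
gcd = 1, so a unique solution mod 193977 exists.
Back-substitute for the Bézout coefficients:
1 = 16 − 5·3
1 = −5·195 + 61·16
1 = 61·991 − 310·195
1 = −310·10105 + 3161·991
1 = 3161·91936 − 28759·10105
1 = −28759·193977 + 60679·91936
So 91936·(60679) ≡ 1 (mod 193977), giving 91936⁻¹ ≡ 60679.
x ≡ 91936⁻¹·27013 ≡ 60679·27013 ≡ 16177 (mod 193977).

16177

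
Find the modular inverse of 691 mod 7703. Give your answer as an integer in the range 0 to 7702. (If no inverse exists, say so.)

2341

Run Euclid on (7703, 691):
7703 = 11*691 + 102
691 = 6*102 + 79
102 = 1*79 + 23
79 = 3*23 + 10
23 = 2*10 + 3
10 = 3*3 + 1
3 = 3*1 + 0
The gcd is 1. Working backward:
1 = 10 − 3·3
1 = −3·23 + 7·10
1 = 7·79 − 24·23
1 = −24·102 + 31·79
1 = 31·691 − 210·102
1 = −210·7703 + 2341·691
So 691·2341 ≡ 1 (mod 7703).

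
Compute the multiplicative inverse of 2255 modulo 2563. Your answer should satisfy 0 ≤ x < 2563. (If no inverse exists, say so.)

Compute gcd(2255, 2563):
2563 = 1×2255 + 308
2255 = 7×308 + 99
308 = 3×99 + 11
99 = 9×11 + 0
gcd(2255, 2563) = 11 ≠ 1, so 2255 has no multiplicative inverse modulo 2563.

no inverse exists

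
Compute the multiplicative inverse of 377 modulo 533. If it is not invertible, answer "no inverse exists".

Compute gcd(377, 533):
533 = 1×377 + 156
377 = 2×156 + 65
156 = 2×65 + 26
65 = 2×26 + 13
26 = 2×13 + 0
gcd(377, 533) = 13 ≠ 1, so 377 has no multiplicative inverse modulo 533.

no inverse exists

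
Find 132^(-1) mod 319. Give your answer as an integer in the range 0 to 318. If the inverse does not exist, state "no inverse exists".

Euclidean algorithm on 319, 132:
319 = 2×132 + 55
132 = 2×55 + 22
55 = 2×22 + 11
22 = 2×11 + 0
gcd(132, 319) = 11 ≠ 1, so 132 has no multiplicative inverse modulo 319.

no inverse exists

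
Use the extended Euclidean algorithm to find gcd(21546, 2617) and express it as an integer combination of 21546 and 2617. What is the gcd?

1

Apply Euclid's algorithm to 21546 and 2617:
21546 = 8×2617 + 610
2617 = 4×610 + 177
610 = 3×177 + 79
177 = 2×79 + 19
79 = 4×19 + 3
19 = 6×3 + 1
3 = 3×1 + 0
gcd(21546, 2617) = 1.
Back-substituting:
1 = 19 − 6·3
1 = −6·79 + 25·19
1 = 25·177 − 56·79
1 = −56·610 + 193·177
1 = 193·2617 − 828·610
1 = −828·21546 + 6817·2617
So 1 = (-828)·21546 + (6817)·2617.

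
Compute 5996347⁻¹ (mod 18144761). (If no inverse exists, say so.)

Extended Euclidean algorithm:
18144761 = 3·5996347 + 155720
5996347 = 38·155720 + 78987
155720 = 1·78987 + 76733
78987 = 1·76733 + 2254
76733 = 34·2254 + 97
2254 = 23·97 + 23
97 = 4·23 + 5
23 = 4·5 + 3
5 = 1·3 + 2
3 = 1·2 + 1
2 = 2·1 + 0
gcd = 1, so the inverse exists. Back-substitute:
1 = 3 − 2
1 = −5 + 2·3
1 = 2·23 − 9·5
1 = −9·97 + 38·23
1 = 38·2254 − 883·97
1 = −883·76733 + 30060·2254
1 = 30060·78987 − 30943·76733
1 = −30943·155720 + 61003·78987
1 = 61003·5996347 − 2349057·155720
1 = −2349057·18144761 + 7108174·5996347
So 5996347·7108174 ≡ 1 (mod 18144761).

7108174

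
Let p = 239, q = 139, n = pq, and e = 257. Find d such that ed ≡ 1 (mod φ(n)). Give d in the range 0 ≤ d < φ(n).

φ(n) = (p−1)(q−1) = 238·138 = 32844.
Need d with 257·d ≡ 1 (mod 32844). Apply the extended Euclidean algorithm:
32844 = 127*257 + 205
257 = 1*205 + 52
205 = 3*52 + 49
52 = 1*49 + 3
49 = 16*3 + 1
3 = 3*1 + 0
Back-substitute:
1 = 49 − 16·3
1 = −16·52 + 17·49
1 = 17·205 − 67·52
1 = −67·257 + 84·205
1 = 84·32844 − 10735·257
So 257·(-10735) ≡ 1 (mod 32844), hence d ≡ -10735 ≡ 22109 (mod 32844).

22109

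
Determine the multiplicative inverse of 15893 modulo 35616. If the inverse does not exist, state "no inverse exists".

1181

Extended Euclidean algorithm:
35616 = 2×15893 + 3830
15893 = 4×3830 + 573
3830 = 6×573 + 392
573 = 1×392 + 181
392 = 2×181 + 30
181 = 6×30 + 1
30 = 30×1 + 0
Since gcd(15893, 35616) = 1, back-substitute to write 1 as a combination:
1 = 181 − 6·30
1 = −6·392 + 13·181
1 = 13·573 − 19·392
1 = −19·3830 + 127·573
1 = 127·15893 − 527·3830
1 = −527·35616 + 1181·15893
So 15893·1181 ≡ 1 (mod 35616).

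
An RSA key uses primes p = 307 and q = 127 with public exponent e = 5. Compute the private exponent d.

30845

φ(n) = (p−1)(q−1) = 306·126 = 38556.
Need d with 5·d ≡ 1 (mod 38556). Apply the extended Euclidean algorithm:
38556 = 7711×5 + 1
5 = 5×1 + 0
Back-substitute:
1 = 38556 − 7711·5
So 5·(-7711) ≡ 1 (mod 38556), hence d ≡ -7711 ≡ 30845 (mod 38556).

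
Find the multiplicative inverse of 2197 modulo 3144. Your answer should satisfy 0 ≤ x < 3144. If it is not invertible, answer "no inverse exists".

3061

Run Euclid on (3144, 2197):
3144 = 1·2197 + 947
2197 = 2·947 + 303
947 = 3·303 + 38
303 = 7·38 + 37
38 = 1·37 + 1
37 = 37·1 + 0
gcd = 1, so the inverse exists. Back-substitute:
1 = 38 − 37
1 = −303 + 8·38
1 = 8·947 − 25·303
1 = −25·2197 + 58·947
1 = 58·3144 − 83·2197
So 2197·(-83) ≡ 1 (mod 3144), and -83 ≡ 3061 (mod 3144).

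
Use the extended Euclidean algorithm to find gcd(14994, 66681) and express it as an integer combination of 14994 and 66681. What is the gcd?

9

Apply Euclid's algorithm to 66681 and 14994:
66681 = 4*14994 + 6705
14994 = 2*6705 + 1584
6705 = 4*1584 + 369
1584 = 4*369 + 108
369 = 3*108 + 45
108 = 2*45 + 18
45 = 2*18 + 9
18 = 2*9 + 0
gcd(14994, 66681) = 9.
Working backward:
9 = 45 − 2·18
9 = −2·108 + 5·45
9 = 5·369 − 17·108
9 = −17·1584 + 73·369
9 = 73·6705 − 309·1584
9 = −309·14994 + 691·6705
9 = 691·66681 − 3073·14994
So 9 = (691)·66681 + (-3073)·14994.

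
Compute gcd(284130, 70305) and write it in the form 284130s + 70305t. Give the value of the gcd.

15

Apply Euclid's algorithm to 284130 and 70305:
284130 = 4×70305 + 2910
70305 = 24×2910 + 465
2910 = 6×465 + 120
465 = 3×120 + 105
120 = 1×105 + 15
105 = 7×15 + 0
gcd(284130, 70305) = 15.
Back-substituting:
15 = 120 − 105
15 = −465 + 4·120
15 = 4·2910 − 25·465
15 = −25·70305 + 604·2910
15 = 604·284130 − 2441·70305
So 15 = (604)·284130 + (-2441)·70305.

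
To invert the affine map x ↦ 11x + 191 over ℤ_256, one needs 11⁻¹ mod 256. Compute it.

gcd(256, 11) by repeated division:
256 = 23×11 + 3
11 = 3×3 + 2
3 = 1×2 + 1
2 = 2×1 + 0
Since gcd(11, 256) = 1, back-substitute to write 1 as a combination:
1 = 3 − 2
1 = −11 + 4·3
1 = 4·256 − 93·11
Hence 11⁻¹ ≡ -93 ≡ 163 (mod 256).

163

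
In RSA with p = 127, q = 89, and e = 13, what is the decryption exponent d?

853

φ(n) = (p−1)(q−1) = 126·88 = 11088.
Need d with 13·d ≡ 1 (mod 11088). Apply the extended Euclidean algorithm:
11088 = 852·13 + 12
13 = 1·12 + 1
12 = 12·1 + 0
Back-substitute:
1 = 13 − 12
1 = −11088 + 853·13
So 13·853 ≡ 1 (mod 11088), hence d = 853.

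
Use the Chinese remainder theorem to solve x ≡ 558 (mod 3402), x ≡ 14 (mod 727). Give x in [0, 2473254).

Write x = 558 + 3402·k. Then 3402·k ≡ 14 − 558 ≡ 183 (mod 727).
Need 3402⁻¹ mod 727. Extended Euclid on (727, 494):
727 = 1·494 + 233
494 = 2·233 + 28
233 = 8·28 + 9
28 = 3·9 + 1
9 = 9·1 + 0
Back-substitute:
1 = 28 − 3·9
1 = −3·233 + 25·28
1 = 25·494 − 53·233
1 = −53·727 + 78·494
3402⁻¹ ≡ 78 (mod 727), so k ≡ 78·183 ≡ 461 (mod 727).
x = 558 + 3402·461 = 1568880.

1568880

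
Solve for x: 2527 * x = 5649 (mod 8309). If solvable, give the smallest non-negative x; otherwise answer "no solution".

First find gcd(2527, 8309):
8309 = 3×2527 + 728
2527 = 3×728 + 343
728 = 2×343 + 42
343 = 8×42 + 7
42 = 6×7 + 0
gcd = 7 and 7 | 5649, so solutions exist. Divide through by 7: 361x ≡ 807 (mod 1187).
Now find 361⁻¹ mod 1187:
1187 = 3×361 + 104
361 = 3×104 + 49
104 = 2×49 + 6
49 = 8×6 + 1
6 = 6×1 + 0
Back-substitute:
1 = 49 − 8·6
1 = −8·104 + 17·49
1 = 17·361 − 59·104
1 = −59·1187 + 194·361
So 361⁻¹ ≡ 194 (mod 1187).
Then x ≡ 194·807 ≡ 1061 (mod 1187); the smallest non-negative solution is x = 1061.

1061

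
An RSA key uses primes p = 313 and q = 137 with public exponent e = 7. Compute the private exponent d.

24247

φ(n) = (p−1)(q−1) = 312·136 = 42432.
Need d with 7·d ≡ 1 (mod 42432). Apply the extended Euclidean algorithm:
42432 = 6061×7 + 5
7 = 1×5 + 2
5 = 2×2 + 1
2 = 2×1 + 0
Back-substitute:
1 = 5 − 2·2
1 = −2·7 + 3·5
1 = 3·42432 − 18185·7
So 7·(-18185) ≡ 1 (mod 42432), hence d ≡ -18185 ≡ 24247 (mod 42432).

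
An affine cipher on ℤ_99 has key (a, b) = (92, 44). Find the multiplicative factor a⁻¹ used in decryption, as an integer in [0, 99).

gcd(99, 92) by repeated division:
99 = 1×92 + 7
92 = 13×7 + 1
7 = 7×1 + 0
gcd = 1, so the inverse exists. Back-substitute:
1 = 92 − 13·7
1 = −13·99 + 14·92
So 92·14 ≡ 1 (mod 99).

14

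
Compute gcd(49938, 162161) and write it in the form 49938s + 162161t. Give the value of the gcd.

1

Repeated division:
162161 = 3·49938 + 12347
49938 = 4·12347 + 550
12347 = 22·550 + 247
550 = 2·247 + 56
247 = 4·56 + 23
56 = 2·23 + 10
23 = 2·10 + 3
10 = 3·3 + 1
3 = 3·1 + 0
gcd(49938, 162161) = 1.
Express as a combination:
1 = 10 − 3·3
1 = −3·23 + 7·10
1 = 7·56 − 17·23
1 = −17·247 + 75·56
1 = 75·550 − 167·247
1 = −167·12347 + 3749·550
1 = 3749·49938 − 15163·12347
1 = −15163·162161 + 49238·49938
So 1 = (-15163)·162161 + (49238)·49938.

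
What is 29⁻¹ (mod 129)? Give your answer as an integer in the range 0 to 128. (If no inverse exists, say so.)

89

Run Euclid on (129, 29):
129 = 4*29 + 13
29 = 2*13 + 3
13 = 4*3 + 1
3 = 3*1 + 0
The gcd is 1. Working backward:
1 = 13 − 4·3
1 = −4·29 + 9·13
1 = 9·129 − 40·29
So 29·(-40) ≡ 1 (mod 129), and -40 ≡ 89 (mod 129).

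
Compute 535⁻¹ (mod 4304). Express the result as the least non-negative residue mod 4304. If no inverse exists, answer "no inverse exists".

Apply the Euclidean algorithm to 4304 and 535:
4304 = 8·535 + 24
535 = 22·24 + 7
24 = 3·7 + 3
7 = 2·3 + 1
3 = 3·1 + 0
Since gcd(535, 4304) = 1, back-substitute to write 1 as a combination:
1 = 7 − 2·3
1 = −2·24 + 7·7
1 = 7·535 − 156·24
1 = −156·4304 + 1255·535
So 535·1255 ≡ 1 (mod 4304).

1255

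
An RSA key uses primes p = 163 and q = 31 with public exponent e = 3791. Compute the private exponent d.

φ(n) = (p−1)(q−1) = 162·30 = 4860.
Need d with 3791·d ≡ 1 (mod 4860). Apply the extended Euclidean algorithm:
4860 = 1*3791 + 1069
3791 = 3*1069 + 584
1069 = 1*584 + 485
584 = 1*485 + 99
485 = 4*99 + 89
99 = 1*89 + 10
89 = 8*10 + 9
10 = 1*9 + 1
9 = 9*1 + 0
Back-substitute:
1 = 10 − 9
1 = −89 + 9·10
1 = 9·99 − 10·89
1 = −10·485 + 49·99
1 = 49·584 − 59·485
1 = −59·1069 + 108·584
1 = 108·3791 − 383·1069
1 = −383·4860 + 491·3791
So 3791·491 ≡ 1 (mod 4860), hence d = 491.

491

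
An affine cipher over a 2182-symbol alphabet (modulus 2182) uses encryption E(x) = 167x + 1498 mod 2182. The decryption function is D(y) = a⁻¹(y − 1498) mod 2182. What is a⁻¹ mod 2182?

gcd(2182, 167) by repeated division:
2182 = 13*167 + 11
167 = 15*11 + 2
11 = 5*2 + 1
2 = 2*1 + 0
Since gcd(167, 2182) = 1, back-substitute to write 1 as a combination:
1 = 11 − 5·2
1 = −5·167 + 76·11
1 = 76·2182 − 993·167
So 167·(-993) ≡ 1 (mod 2182), and -993 ≡ 1189 (mod 2182).

1189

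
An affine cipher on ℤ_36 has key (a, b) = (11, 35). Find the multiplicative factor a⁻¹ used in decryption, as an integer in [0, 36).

23

Apply the Euclidean algorithm to 36 and 11:
36 = 3*11 + 3
11 = 3*3 + 2
3 = 1*2 + 1
2 = 2*1 + 0
The gcd is 1. Working backward:
1 = 3 − 2
1 = −11 + 4·3
1 = 4·36 − 13·11
Thus 11·(-13) ≡ 1 (mod 36); reducing, -13 mod 36 = 23.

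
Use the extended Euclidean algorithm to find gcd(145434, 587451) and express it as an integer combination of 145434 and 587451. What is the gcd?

Repeated division:
587451 = 4*145434 + 5715
145434 = 25*5715 + 2559
5715 = 2*2559 + 597
2559 = 4*597 + 171
597 = 3*171 + 84
171 = 2*84 + 3
84 = 28*3 + 0
gcd(145434, 587451) = 3.
Express as a combination:
3 = 171 − 2·84
3 = −2·597 + 7·171
3 = 7·2559 − 30·597
3 = −30·5715 + 67·2559
3 = 67·145434 − 1705·5715
3 = −1705·587451 + 6887·145434
So 3 = (-1705)·587451 + (6887)·145434.

3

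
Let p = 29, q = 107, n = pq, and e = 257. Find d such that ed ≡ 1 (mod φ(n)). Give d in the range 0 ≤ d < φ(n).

φ(n) = (p−1)(q−1) = 28·106 = 2968.
Need d with 257·d ≡ 1 (mod 2968). Apply the extended Euclidean algorithm:
2968 = 11*257 + 141
257 = 1*141 + 116
141 = 1*116 + 25
116 = 4*25 + 16
25 = 1*16 + 9
16 = 1*9 + 7
9 = 1*7 + 2
7 = 3*2 + 1
2 = 2*1 + 0
Back-substitute:
1 = 7 − 3·2
1 = −3·9 + 4·7
1 = 4·16 − 7·9
1 = −7·25 + 11·16
1 = 11·116 − 51·25
1 = −51·141 + 62·116
1 = 62·257 − 113·141
1 = −113·2968 + 1305·257
So 257·1305 ≡ 1 (mod 2968), hence d = 1305.

1305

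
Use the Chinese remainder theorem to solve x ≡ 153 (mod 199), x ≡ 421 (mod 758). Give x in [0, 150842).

21645

Write x = 153 + 199·k. Then 199·k ≡ 421 − 153 ≡ 268 (mod 758).
Need 199⁻¹ mod 758. Extended Euclid on (758, 199):
758 = 3*199 + 161
199 = 1*161 + 38
161 = 4*38 + 9
38 = 4*9 + 2
9 = 4*2 + 1
2 = 2*1 + 0
Back-substitute:
1 = 9 − 4·2
1 = −4·38 + 17·9
1 = 17·161 − 72·38
1 = −72·199 + 89·161
1 = 89·758 − 339·199
199⁻¹ ≡ 419 (mod 758), so k ≡ 419·268 ≡ 108 (mod 758).
x = 153 + 199·108 = 21645.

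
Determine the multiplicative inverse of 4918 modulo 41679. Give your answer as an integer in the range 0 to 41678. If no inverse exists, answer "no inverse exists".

Extended Euclidean algorithm:
41679 = 8×4918 + 2335
4918 = 2×2335 + 248
2335 = 9×248 + 103
248 = 2×103 + 42
103 = 2×42 + 19
42 = 2×19 + 4
19 = 4×4 + 3
4 = 1×3 + 1
3 = 3×1 + 0
gcd = 1, so the inverse exists. Back-substitute:
1 = 4 − 3
1 = −19 + 5·4
1 = 5·42 − 11·19
1 = −11·103 + 27·42
1 = 27·248 − 65·103
1 = −65·2335 + 612·248
1 = 612·4918 − 1289·2335
1 = −1289·41679 + 10924·4918
So 4918·10924 ≡ 1 (mod 41679).

10924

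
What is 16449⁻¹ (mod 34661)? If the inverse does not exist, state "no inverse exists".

26502

gcd(34661, 16449) by repeated division:
34661 = 2*16449 + 1763
16449 = 9*1763 + 582
1763 = 3*582 + 17
582 = 34*17 + 4
17 = 4*4 + 1
4 = 4*1 + 0
gcd = 1, so the inverse exists. Back-substitute:
1 = 17 − 4·4
1 = −4·582 + 137·17
1 = 137·1763 − 415·582
1 = −415·16449 + 3872·1763
1 = 3872·34661 − 8159·16449
So 16449·(-8159) ≡ 1 (mod 34661), and -8159 ≡ 26502 (mod 34661).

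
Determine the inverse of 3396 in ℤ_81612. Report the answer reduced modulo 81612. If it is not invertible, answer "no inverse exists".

Euclidean algorithm on 81612, 3396:
81612 = 24*3396 + 108
3396 = 31*108 + 48
108 = 2*48 + 12
48 = 4*12 + 0
gcd(3396, 81612) = 12 ≠ 1, so 3396 has no multiplicative inverse modulo 81612.

no inverse exists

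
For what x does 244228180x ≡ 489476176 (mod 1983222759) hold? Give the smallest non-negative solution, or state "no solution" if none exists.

First find gcd(244228180, 1983222759):
1983222759 = 8*244228180 + 29397319
244228180 = 8*29397319 + 9049628
29397319 = 3*9049628 + 2248435
9049628 = 4*2248435 + 55888
2248435 = 40*55888 + 12915
55888 = 4*12915 + 4228
12915 = 3*4228 + 231
4228 = 18*231 + 70
231 = 3*70 + 21
70 = 3*21 + 7
21 = 3*7 + 0
gcd = 7 and 7 | 489476176, so solutions exist. Divide through by 7: 34889740x ≡ 69925168 (mod 283317537).
Now find 34889740⁻¹ mod 283317537:
283317537 = 8·34889740 + 4199617
34889740 = 8·4199617 + 1292804
4199617 = 3·1292804 + 321205
1292804 = 4·321205 + 7984
321205 = 40·7984 + 1845
7984 = 4·1845 + 604
1845 = 3·604 + 33
604 = 18·33 + 10
33 = 3·10 + 3
10 = 3·3 + 1
3 = 3·1 + 0
Back-substitute:
1 = 10 − 3·3
1 = −3·33 + 10·10
1 = 10·604 − 183·33
1 = −183·1845 + 559·604
1 = 559·7984 − 2419·1845
1 = −2419·321205 + 97319·7984
1 = 97319·1292804 − 391695·321205
1 = −391695·4199617 + 1272404·1292804
1 = 1272404·34889740 − 10570927·4199617
1 = −10570927·283317537 + 85839820·34889740
So 34889740⁻¹ ≡ 85839820 (mod 283317537).
Then x ≡ 85839820·69925168 ≡ 195612982 (mod 283317537); the smallest non-negative solution is x = 195612982.

195612982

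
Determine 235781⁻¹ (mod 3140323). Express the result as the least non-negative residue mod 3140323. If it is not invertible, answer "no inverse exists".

gcd(3140323, 235781) by repeated division:
3140323 = 13*235781 + 75170
235781 = 3*75170 + 10271
75170 = 7*10271 + 3273
10271 = 3*3273 + 452
3273 = 7*452 + 109
452 = 4*109 + 16
109 = 6*16 + 13
16 = 1*13 + 3
13 = 4*3 + 1
3 = 3*1 + 0
The gcd is 1. Working backward:
1 = 13 − 4·3
1 = −4·16 + 5·13
1 = 5·109 − 34·16
1 = −34·452 + 141·109
1 = 141·3273 − 1021·452
1 = −1021·10271 + 3204·3273
1 = 3204·75170 − 23449·10271
1 = −23449·235781 + 73551·75170
1 = 73551·3140323 − 979612·235781
Thus 235781·(-979612) ≡ 1 (mod 3140323); reducing, -979612 mod 3140323 = 2160711.

2160711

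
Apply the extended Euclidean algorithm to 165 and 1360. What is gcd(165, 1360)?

Apply Euclid's algorithm to 1360 and 165:
1360 = 8*165 + 40
165 = 4*40 + 5
40 = 8*5 + 0
gcd(165, 1360) = 5.
Back-substituting:
5 = 165 − 4·40
5 = −4·1360 + 33·165
So 5 = (-4)·1360 + (33)·165.

5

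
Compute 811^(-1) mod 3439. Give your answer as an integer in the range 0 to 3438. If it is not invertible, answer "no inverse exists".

2663

gcd(3439, 811) by repeated division:
3439 = 4*811 + 195
811 = 4*195 + 31
195 = 6*31 + 9
31 = 3*9 + 4
9 = 2*4 + 1
4 = 4*1 + 0
gcd = 1, so the inverse exists. Back-substitute:
1 = 9 − 2·4
1 = −2·31 + 7·9
1 = 7·195 − 44·31
1 = −44·811 + 183·195
1 = 183·3439 − 776·811
Hence 811⁻¹ ≡ -776 ≡ 2663 (mod 3439).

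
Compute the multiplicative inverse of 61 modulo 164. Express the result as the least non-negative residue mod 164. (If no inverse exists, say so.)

121

Extended Euclidean algorithm:
164 = 2·61 + 42
61 = 1·42 + 19
42 = 2·19 + 4
19 = 4·4 + 3
4 = 1·3 + 1
3 = 3·1 + 0
Since gcd(61, 164) = 1, back-substitute to write 1 as a combination:
1 = 4 − 3
1 = −19 + 5·4
1 = 5·42 − 11·19
1 = −11·61 + 16·42
1 = 16·164 − 43·61
Hence 61⁻¹ ≡ -43 ≡ 121 (mod 164).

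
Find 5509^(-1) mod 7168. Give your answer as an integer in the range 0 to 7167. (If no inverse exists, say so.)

Compute gcd(5509, 7168):
7168 = 1*5509 + 1659
5509 = 3*1659 + 532
1659 = 3*532 + 63
532 = 8*63 + 28
63 = 2*28 + 7
28 = 4*7 + 0
gcd(5509, 7168) = 7 ≠ 1, so 5509 has no multiplicative inverse modulo 7168.

no inverse exists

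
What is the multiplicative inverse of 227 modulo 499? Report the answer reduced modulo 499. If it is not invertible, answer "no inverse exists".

Run Euclid on (499, 227):
499 = 2×227 + 45
227 = 5×45 + 2
45 = 22×2 + 1
2 = 2×1 + 0
gcd = 1, so the inverse exists. Back-substitute:
1 = 45 − 22·2
1 = −22·227 + 111·45
1 = 111·499 − 244·227
So 227·(-244) ≡ 1 (mod 499), and -244 ≡ 255 (mod 499).

255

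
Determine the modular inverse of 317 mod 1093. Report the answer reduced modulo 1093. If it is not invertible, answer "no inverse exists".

gcd(1093, 317) by repeated division:
1093 = 3×317 + 142
317 = 2×142 + 33
142 = 4×33 + 10
33 = 3×10 + 3
10 = 3×3 + 1
3 = 3×1 + 0
The gcd is 1. Working backward:
1 = 10 − 3·3
1 = −3·33 + 10·10
1 = 10·142 − 43·33
1 = −43·317 + 96·142
1 = 96·1093 − 331·317
Hence 317⁻¹ ≡ -331 ≡ 762 (mod 1093).

762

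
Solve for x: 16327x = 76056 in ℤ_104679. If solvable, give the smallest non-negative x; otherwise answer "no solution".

First find gcd(16327, 104679):
104679 = 6×16327 + 6717
16327 = 2×6717 + 2893
6717 = 2×2893 + 931
2893 = 3×931 + 100
931 = 9×100 + 31
100 = 3×31 + 7
31 = 4×7 + 3
7 = 2×3 + 1
3 = 3×1 + 0
gcd = 1, so a unique solution mod 104679 exists.
Back-substitute for the Bézout coefficients:
1 = 7 − 2·3
1 = −2·31 + 9·7
1 = 9·100 − 29·31
1 = −29·931 + 270·100
1 = 270·2893 − 839·931
1 = −839·6717 + 1948·2893
1 = 1948·16327 − 4735·6717
1 = −4735·104679 + 30358·16327
So 16327·(30358) ≡ 1 (mod 104679), giving 16327⁻¹ ≡ 30358.
x ≡ 16327⁻¹·76056 ≡ 30358·76056 ≡ 3345 (mod 104679).

3345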